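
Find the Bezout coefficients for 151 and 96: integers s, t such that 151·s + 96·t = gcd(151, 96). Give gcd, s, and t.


Euclidean algorithm on (151, 96) — divide until remainder is 0:
  151 = 1 · 96 + 55
  96 = 1 · 55 + 41
  55 = 1 · 41 + 14
  41 = 2 · 14 + 13
  14 = 1 · 13 + 1
  13 = 13 · 1 + 0
gcd(151, 96) = 1.
Track Bezout coefficients alongside the remainders: start with r₀ = 151 = a·1 + b·0 (s = 1, t = 0) and r₁ = 96 = a·0 + b·1 (s = 0, t = 1); each new remainder r_{k+1} = r_{k-1} − q_k·r_k inherits s_{k+1} = s_{k-1} − q_k·s_k, t_{k+1} = t_{k-1} − q_k·t_k, so r_k = a·s_k + b·t_k at every step:
  q = 1: r = 55, s = 1 − 1·0 = 1, t = 0 − 1·1 = -1  (check: 151·1 + 96·(-1) = 55)
  q = 1: r = 41, s = 0 − 1·1 = -1, t = 1 − 1·(-1) = 2  (check: 151·(-1) + 96·2 = 41)
  q = 1: r = 14, s = 1 − 1·(-1) = 2, t = -1 − 1·2 = -3  (check: 151·2 + 96·(-3) = 14)
  q = 2: r = 13, s = -1 − 2·2 = -5, t = 2 − 2·(-3) = 8  (check: 151·(-5) + 96·8 = 13)
  q = 1: r = 1, s = 2 − 1·(-5) = 7, t = -3 − 1·8 = -11  (check: 151·7 + 96·(-11) = 1)
The row with r = 1 (the gcd) gives the Bezout coefficients s = 7, t = -11.
Result: 151 · (7) + 96 · (-11) = 1.

gcd(151, 96) = 1; s = 7, t = -11 (check: 151·7 + 96·(-11) = 1).


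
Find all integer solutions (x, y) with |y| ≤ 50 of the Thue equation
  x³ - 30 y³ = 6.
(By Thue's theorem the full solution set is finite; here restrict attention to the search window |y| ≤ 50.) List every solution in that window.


The equation is x³ - 30y³ = 6. For fixed y, x³ = 30·y³ + 6, so a solution requires the RHS to be a perfect cube.
Strategy: iterate y from -50 to 50, compute RHS = 30·y³ + 6, and check whether it is a (positive or negative) perfect cube.
Check small values of y:
  y = 0: RHS = 6 is not a perfect cube.
  y = 1: RHS = 36 is not a perfect cube.
  y = -1: RHS = -24 is not a perfect cube.
  y = 2: RHS = 246 is not a perfect cube.
  y = -2: RHS = -234 is not a perfect cube.
  y = 3: RHS = 816 is not a perfect cube.
  y = -3: RHS = -804 is not a perfect cube.
Continuing the search up to |y| = 50 finds no solutions either.
No (x, y) in the scanned range satisfies the equation.

No integer solutions with |y| ≤ 50.


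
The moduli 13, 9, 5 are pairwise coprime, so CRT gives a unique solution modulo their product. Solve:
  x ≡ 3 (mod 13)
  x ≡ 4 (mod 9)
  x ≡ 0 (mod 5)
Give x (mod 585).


Moduli 13, 9, 5 are pairwise coprime; by CRT there is a unique solution modulo M = 13 · 9 · 5 = 585.
Solve pairwise, accumulating the modulus:
  Start with x ≡ 3 (mod 13).
  Combine with x ≡ 4 (mod 9): since gcd(13, 9) = 1, we get a unique residue mod 117.
    Write x = 3 + 13·t and substitute into x ≡ 4 (mod 9): 13·t ≡ 4 − 3 = 1 (mod 9).
    Reduce coefficients mod 9: 4·t ≡ 1 (mod 9).
    The inverse of 4 mod 9 is 7 (since 4·7 = 28 = 3·9 + 1), so t ≡ 7·1 = 7 ≡ 7 (mod 9).
    Then x = 3 + 13·7 = 94, valid modulo lcm(13, 9) = 117: x ≡ 94 (mod 117).
  Combine with x ≡ 0 (mod 5): since gcd(117, 5) = 1, we get a unique residue mod 585.
    Write x = 94 + 117·t and substitute into x ≡ 0 (mod 5): 117·t ≡ 0 − 94 = -94 (mod 5).
    Reduce coefficients mod 5: 2·t ≡ 1 (mod 5).
    The inverse of 2 mod 5 is 3 (since 2·3 = 6 = 1·5 + 1), so t ≡ 3·1 = 3 ≡ 3 (mod 5).
    Then x = 94 + 117·3 = 445, valid modulo lcm(117, 5) = 585: x ≡ 445 (mod 585).
Verify: 445 mod 13 = 3 ✓, 445 mod 9 = 4 ✓, 445 mod 5 = 0 ✓.

x ≡ 445 (mod 585).


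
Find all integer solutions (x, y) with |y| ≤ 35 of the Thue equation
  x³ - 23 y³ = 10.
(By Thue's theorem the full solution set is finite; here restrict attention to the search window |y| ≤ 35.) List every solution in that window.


The equation is x³ - 23y³ = 10. For fixed y, x³ = 23·y³ + 10, so a solution requires the RHS to be a perfect cube.
Strategy: iterate y from -35 to 35, compute RHS = 23·y³ + 10, and check whether it is a (positive or negative) perfect cube.
Check small values of y:
  y = 0: RHS = 10 is not a perfect cube.
  y = 1: RHS = 33 is not a perfect cube.
  y = -1: RHS = -13 is not a perfect cube.
  y = 2: RHS = 194 is not a perfect cube.
  y = -2: RHS = -174 is not a perfect cube.
  y = 3: RHS = 631 is not a perfect cube.
  y = -3: RHS = -611 is not a perfect cube.
Continuing the search up to |y| = 35 finds no solutions either.
No (x, y) in the scanned range satisfies the equation.

No integer solutions with |y| ≤ 35.


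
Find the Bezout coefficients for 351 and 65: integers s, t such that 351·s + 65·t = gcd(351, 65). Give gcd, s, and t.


Euclidean algorithm on (351, 65) — divide until remainder is 0:
  351 = 5 · 65 + 26
  65 = 2 · 26 + 13
  26 = 2 · 13 + 0
gcd(351, 65) = 13.
Track Bezout coefficients alongside the remainders: start with r₀ = 351 = a·1 + b·0 (s = 1, t = 0) and r₁ = 65 = a·0 + b·1 (s = 0, t = 1); each new remainder r_{k+1} = r_{k-1} − q_k·r_k inherits s_{k+1} = s_{k-1} − q_k·s_k, t_{k+1} = t_{k-1} − q_k·t_k, so r_k = a·s_k + b·t_k at every step:
  q = 5: r = 26, s = 1 − 5·0 = 1, t = 0 − 5·1 = -5  (check: 351·1 + 65·(-5) = 26)
  q = 2: r = 13, s = 0 − 2·1 = -2, t = 1 − 2·(-5) = 11  (check: 351·(-2) + 65·11 = 13)
The row with r = 13 (the gcd) gives the Bezout coefficients s = -2, t = 11.
Result: 351 · (-2) + 65 · (11) = 13.

gcd(351, 65) = 13; s = -2, t = 11 (check: 351·(-2) + 65·11 = 13).


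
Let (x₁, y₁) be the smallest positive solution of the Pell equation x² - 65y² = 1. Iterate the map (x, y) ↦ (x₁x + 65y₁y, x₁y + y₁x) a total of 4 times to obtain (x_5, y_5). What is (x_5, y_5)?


Step 1: Find the fundamental solution (x₁, y₁) of x² - 65y² = 1.
  Expand √65 as a continued fraction. a₀ = ⌊√65⌋ = 8; iterate m_{k+1} = d_k·a_k − m_k, d_{k+1} = (65 − m_{k+1}²)/d_k, a_{k+1} = ⌊(a₀ + m_{k+1})/d_{k+1}⌋ (starting m₀ = 0, d₀ = 1), with convergents p_k = a_k·p_{k-1} + p_{k-2}, q_k = a_k·q_{k-1} + q_{k-2} (p₋₁ = 1, q₋₁ = 0):
  k = 0: a₀ = 8; p₀/q₀ = 8/1; p₀² − 65·q₀² = 64 − 65 = -1.
  k = 1: m = 8, d = 1, a = ⌊(8 + 8)/1⌋ = 16; p/q = (16·8 + 1)/(16·1 + 0) = 129/16; p² − 65·q² = 16641 − 16640 = 1.
  The first convergent with p² − 65·q² = 1 gives the fundamental solution (x₁, y₁) = (129, 16).
Step 2: Apply the recurrence (x_{n+1}, y_{n+1}) = (x₁x_n + 65y₁y_n, x₁y_n + y₁x_n) repeatedly.
  From (x_1, y_1) = (129, 16): x_2 = 129·129 + 65·16·16 = 33281; y_2 = 129·16 + 16·129 = 4128.
  From (x_2, y_2) = (33281, 4128): x_3 = 129·33281 + 65·16·4128 = 8586369; y_3 = 129·4128 + 16·33281 = 1065008.
  From (x_3, y_3) = (8586369, 1065008): x_4 = 129·8586369 + 65·16·1065008 = 2215249921; y_4 = 129·1065008 + 16·8586369 = 274767936.
  From (x_4, y_4) = (2215249921, 274767936): x_5 = 129·2215249921 + 65·16·274767936 = 571525893249; y_5 = 129·274767936 + 16·2215249921 = 70889062480.
Step 3: Verify x_5² - 65·y_5² = 326641846654067343776001 - 326641846654067343776000 = 1 (should be 1). ✓

(x_1, y_1) = (129, 16); (x_5, y_5) = (571525893249, 70889062480).


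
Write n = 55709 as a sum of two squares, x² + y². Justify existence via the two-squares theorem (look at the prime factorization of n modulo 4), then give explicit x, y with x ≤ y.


Step 1: Factor n = 55709 = 17 · 29 · 113.
Step 2: Check the mod-4 condition on each prime factor: 17 ≡ 1 (mod 4), exponent 1; 29 ≡ 1 (mod 4), exponent 1; 113 ≡ 1 (mod 4), exponent 1.
All primes ≡ 3 (mod 4) appear to even exponent (or don't appear), so by the two-squares theorem n IS expressible as a sum of two squares.
Step 3: Build a representation. Here n = 17 · 29 · 113 is a product of primes ≡ 1 (mod 4). Each prime p ≡ 1 (mod 4) is itself a sum of two squares; find a² by testing p − a² for a perfect square:
  17: 17 − 1² = 16 = 4² ⇒ 17 = 1² + 4².
  29: 29 − 1² = 28, 29 − 2² = 25 = 5² ⇒ 29 = 2² + 5².
  113: 113 − 1² = 112, 113 − 2² = 109, 113 − 3² = 104, 113 − 4² = 97, 113 − 5² = 88, 113 − 6² = 77, 113 − 7² = 64 = 8² ⇒ 113 = 7² + 8².
  Combine using the Brahmagupta–Fibonacci identity (a² + b²)(c² + d²) = (ac − bd)² + (ad + bc)² = (ac + bd)² + (ad − bc)²:
  17 · 29 = 493: from (1² + 4²)(2² + 5²), take (1·2 − 4·5, 1·5 + 4·2) = (2 − 20, 5 + 8) = (-18, 13); dropping signs (only squares matter) gives (18, 13); check 18² + 13² = 324 + 169 = 493 ✓.
  493 · 113 = 55709: from (18² + 13²)(7² + 8²), take (18·7 − 13·8, 18·8 + 13·7) = (126 − 104, 144 + 91) = (22, 235); check 22² + 235² = 484 + 55225 = 55709 ✓.
Step 4: Order so x ≤ y and verify: 22² + 235² = 484 + 55225 = 55709 = n. ✓

n = 55709 = 22² + 235² (one valid representation with x ≤ y).


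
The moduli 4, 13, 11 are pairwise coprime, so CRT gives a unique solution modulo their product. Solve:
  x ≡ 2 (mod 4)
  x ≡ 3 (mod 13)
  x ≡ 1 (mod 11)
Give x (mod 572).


Moduli 4, 13, 11 are pairwise coprime; by CRT there is a unique solution modulo M = 4 · 13 · 11 = 572.
Solve pairwise, accumulating the modulus:
  Start with x ≡ 2 (mod 4).
  Combine with x ≡ 3 (mod 13): since gcd(4, 13) = 1, we get a unique residue mod 52.
    Write x = 2 + 4·t and substitute into x ≡ 3 (mod 13): 4·t ≡ 3 − 2 = 1 (mod 13).
    The inverse of 4 mod 13 is 10 (since 4·10 = 40 = 3·13 + 1), so t ≡ 10·1 = 10 ≡ 10 (mod 13).
    Then x = 2 + 4·10 = 42, valid modulo lcm(4, 13) = 52: x ≡ 42 (mod 52).
  Combine with x ≡ 1 (mod 11): since gcd(52, 11) = 1, we get a unique residue mod 572.
    Write x = 42 + 52·t and substitute into x ≡ 1 (mod 11): 52·t ≡ 1 − 42 = -41 (mod 11).
    Reduce coefficients mod 11: 8·t ≡ 3 (mod 11).
    The inverse of 8 mod 11 is 7 (since 8·7 = 56 = 5·11 + 1), so t ≡ 7·3 = 21 ≡ 10 (mod 11).
    Then x = 42 + 52·10 = 562, valid modulo lcm(52, 11) = 572: x ≡ 562 (mod 572).
Verify: 562 mod 4 = 2 ✓, 562 mod 13 = 3 ✓, 562 mod 11 = 1 ✓.

x ≡ 562 (mod 572).


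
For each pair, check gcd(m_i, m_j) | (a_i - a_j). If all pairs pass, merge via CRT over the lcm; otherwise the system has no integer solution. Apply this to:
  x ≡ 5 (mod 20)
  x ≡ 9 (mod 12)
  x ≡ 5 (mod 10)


Moduli 20, 12, 10 are not pairwise coprime, so CRT works modulo lcm(m_i) when all pairwise compatibility conditions hold.
Pairwise compatibility: gcd(m_i, m_j) must divide a_i - a_j for every pair.
Merge one congruence at a time:
  Start: x ≡ 5 (mod 20).
  Combine with x ≡ 9 (mod 12): gcd(20, 12) = 4; 9 - 5 = 4, which IS divisible by 4, so compatible.
    Write x = 5 + 20·t and substitute into x ≡ 9 (mod 12): 20·t ≡ 9 − 5 = 4 (mod 12).
    Divide the congruence (and modulus) by g = 4: 5·t ≡ 1 (mod 3).
    Reduce coefficients mod 3: 2·t ≡ 1 (mod 3).
    The inverse of 2 mod 3 is 2 (since 2·2 = 4 = 1·3 + 1), so t ≡ 2·1 = 2 ≡ 2 (mod 3).
    Then x = 5 + 20·2 = 45, valid modulo lcm(20, 12) = 60: x ≡ 45 (mod 60).
  Combine with x ≡ 5 (mod 10): gcd(60, 10) = 10; 5 - 45 = -40, which IS divisible by 10, so compatible.
    Write x = 45 + 60·t and substitute into x ≡ 5 (mod 10): 60·t ≡ 5 − 45 = -40 (mod 10).
    Divide the congruence (and modulus) by g = 10: 6·t ≡ -4 (mod 1).
    Modulo 1 every t works; take t = 0.
    Then x = 45 + 60·0 = 45, valid modulo lcm(60, 10) = 60: x ≡ 45 (mod 60).
Verify: 45 mod 20 = 5, 45 mod 12 = 9, 45 mod 10 = 5.

x ≡ 45 (mod 60).


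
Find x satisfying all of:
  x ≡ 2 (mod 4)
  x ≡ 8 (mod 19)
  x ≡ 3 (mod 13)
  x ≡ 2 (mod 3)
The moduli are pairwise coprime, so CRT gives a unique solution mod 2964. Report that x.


Product of moduli M = 4 · 19 · 13 · 3 = 2964.
Merge one congruence at a time:
  Start: x ≡ 2 (mod 4).
  Combine with x ≡ 8 (mod 19); new modulus lcm = 76.
    Write x = 2 + 4·t and substitute into x ≡ 8 (mod 19): 4·t ≡ 8 − 2 = 6 (mod 19).
    The inverse of 4 mod 19 is 5 (since 4·5 = 20 = 1·19 + 1), so t ≡ 5·6 = 30 ≡ 11 (mod 19).
    Then x = 2 + 4·11 = 46, valid modulo lcm(4, 19) = 76: x ≡ 46 (mod 76).
  Combine with x ≡ 3 (mod 13); new modulus lcm = 988.
    Write x = 46 + 76·t and substitute into x ≡ 3 (mod 13): 76·t ≡ 3 − 46 = -43 (mod 13).
    Reduce coefficients mod 13: 11·t ≡ 9 (mod 13).
    The inverse of 11 mod 13 is 6 (since 11·6 = 66 = 5·13 + 1), so t ≡ 6·9 = 54 ≡ 2 (mod 13).
    Then x = 46 + 76·2 = 198, valid modulo lcm(76, 13) = 988: x ≡ 198 (mod 988).
  Combine with x ≡ 2 (mod 3); new modulus lcm = 2964.
    Write x = 198 + 988·t and substitute into x ≡ 2 (mod 3): 988·t ≡ 2 − 198 = -196 (mod 3).
    Reduce coefficients mod 3: 1·t ≡ 2 (mod 3).
    So t ≡ 2 (mod 3).
    Then x = 198 + 988·2 = 2174, valid modulo lcm(988, 3) = 2964: x ≡ 2174 (mod 2964).
Verify against each original: 2174 mod 4 = 2, 2174 mod 19 = 8, 2174 mod 13 = 3, 2174 mod 3 = 2.

x ≡ 2174 (mod 2964).


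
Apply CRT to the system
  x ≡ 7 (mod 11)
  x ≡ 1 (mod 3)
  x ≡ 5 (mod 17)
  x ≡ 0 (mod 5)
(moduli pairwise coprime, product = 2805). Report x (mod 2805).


Product of moduli M = 11 · 3 · 17 · 5 = 2805.
Merge one congruence at a time:
  Start: x ≡ 7 (mod 11).
  Combine with x ≡ 1 (mod 3); new modulus lcm = 33.
    Write x = 7 + 11·t and substitute into x ≡ 1 (mod 3): 11·t ≡ 1 − 7 = -6 (mod 3).
    Reduce coefficients mod 3: 2·t ≡ 0 (mod 3).
    The inverse of 2 mod 3 is 2 (since 2·2 = 4 = 1·3 + 1), so t ≡ 2·0 = 0 ≡ 0 (mod 3).
    Then x = 7 + 11·0 = 7, valid modulo lcm(11, 3) = 33: x ≡ 7 (mod 33).
  Combine with x ≡ 5 (mod 17); new modulus lcm = 561.
    Write x = 7 + 33·t and substitute into x ≡ 5 (mod 17): 33·t ≡ 5 − 7 = -2 (mod 17).
    Reduce coefficients mod 17: 16·t ≡ 15 (mod 17).
    The inverse of 16 mod 17 is 16 (since 16·16 = 256 = 15·17 + 1), so t ≡ 16·15 = 240 ≡ 2 (mod 17).
    Then x = 7 + 33·2 = 73, valid modulo lcm(33, 17) = 561: x ≡ 73 (mod 561).
  Combine with x ≡ 0 (mod 5); new modulus lcm = 2805.
    Write x = 73 + 561·t and substitute into x ≡ 0 (mod 5): 561·t ≡ 0 − 73 = -73 (mod 5).
    Reduce coefficients mod 5: 1·t ≡ 2 (mod 5).
    So t ≡ 2 (mod 5).
    Then x = 73 + 561·2 = 1195, valid modulo lcm(561, 5) = 2805: x ≡ 1195 (mod 2805).
Verify against each original: 1195 mod 11 = 7, 1195 mod 3 = 1, 1195 mod 17 = 5, 1195 mod 5 = 0.

x ≡ 1195 (mod 2805).


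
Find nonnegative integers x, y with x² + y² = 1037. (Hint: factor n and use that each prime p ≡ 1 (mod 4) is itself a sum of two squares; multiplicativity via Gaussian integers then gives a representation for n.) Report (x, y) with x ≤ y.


Step 1: Factor n = 1037 = 17 · 61.
Step 2: Check the mod-4 condition on each prime factor: 17 ≡ 1 (mod 4), exponent 1; 61 ≡ 1 (mod 4), exponent 1.
All primes ≡ 3 (mod 4) appear to even exponent (or don't appear), so by the two-squares theorem n IS expressible as a sum of two squares.
Step 3: Build a representation. Here n = 17 · 61 is a product of primes ≡ 1 (mod 4). Each prime p ≡ 1 (mod 4) is itself a sum of two squares; find a² by testing p − a² for a perfect square:
  17: 17 − 1² = 16 = 4² ⇒ 17 = 1² + 4².
  61: 61 − 1² = 60, 61 − 2² = 57, 61 − 3² = 52, 61 − 4² = 45, 61 − 5² = 36 = 6² ⇒ 61 = 5² + 6².
  Combine using the Brahmagupta–Fibonacci identity (a² + b²)(c² + d²) = (ac − bd)² + (ad + bc)² = (ac + bd)² + (ad − bc)²:
  17 · 61 = 1037: from (1² + 4²)(5² + 6²), take (1·5 − 4·6, 1·6 + 4·5) = (5 − 24, 6 + 20) = (-19, 26); dropping signs (only squares matter) gives (19, 26); check 19² + 26² = 361 + 676 = 1037 ✓.
Step 4: Order so x ≤ y and verify: 19² + 26² = 361 + 676 = 1037 = n. ✓

n = 1037 = 19² + 26² (one valid representation with x ≤ y).


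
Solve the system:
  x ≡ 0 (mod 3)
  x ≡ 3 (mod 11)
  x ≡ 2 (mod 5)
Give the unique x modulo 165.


Moduli 3, 11, 5 are pairwise coprime; by CRT there is a unique solution modulo M = 3 · 11 · 5 = 165.
Solve pairwise, accumulating the modulus:
  Start with x ≡ 0 (mod 3).
  Combine with x ≡ 3 (mod 11): since gcd(3, 11) = 1, we get a unique residue mod 33.
    Write x = 0 + 3·t and substitute into x ≡ 3 (mod 11): 3·t ≡ 3 − 0 = 3 (mod 11).
    The inverse of 3 mod 11 is 4 (since 3·4 = 12 = 1·11 + 1), so t ≡ 4·3 = 12 ≡ 1 (mod 11).
    Then x = 0 + 3·1 = 3, valid modulo lcm(3, 11) = 33: x ≡ 3 (mod 33).
  Combine with x ≡ 2 (mod 5): since gcd(33, 5) = 1, we get a unique residue mod 165.
    Write x = 3 + 33·t and substitute into x ≡ 2 (mod 5): 33·t ≡ 2 − 3 = -1 (mod 5).
    Reduce coefficients mod 5: 3·t ≡ 4 (mod 5).
    The inverse of 3 mod 5 is 2 (since 3·2 = 6 = 1·5 + 1), so t ≡ 2·4 = 8 ≡ 3 (mod 5).
    Then x = 3 + 33·3 = 102, valid modulo lcm(33, 5) = 165: x ≡ 102 (mod 165).
Verify: 102 mod 3 = 0 ✓, 102 mod 11 = 3 ✓, 102 mod 5 = 2 ✓.

x ≡ 102 (mod 165).


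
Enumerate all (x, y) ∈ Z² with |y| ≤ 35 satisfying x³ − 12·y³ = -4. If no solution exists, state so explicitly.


The equation is x³ - 12y³ = -4. For fixed y, x³ = 12·y³ − 4, so a solution requires the RHS to be a perfect cube.
Strategy: iterate y from -35 to 35, compute RHS = 12·y³ − 4, and check whether it is a (positive or negative) perfect cube.
Check small values of y:
  y = 0: RHS = -4 is not a perfect cube.
  y = 1: RHS = 8 = (2)³ ⇒ x = 2 works.
  y = -1: RHS = -16 is not a perfect cube.
  y = 2: RHS = 92 is not a perfect cube.
  y = -2: RHS = -100 is not a perfect cube.
  y = 3: RHS = 320 is not a perfect cube.
  y = -3: RHS = -328 is not a perfect cube.
Continuing the search up to |y| = 35 finds no further solutions beyond those listed.
Collected solutions: (2, 1).

Solutions (with |y| ≤ 35): (2, 1).


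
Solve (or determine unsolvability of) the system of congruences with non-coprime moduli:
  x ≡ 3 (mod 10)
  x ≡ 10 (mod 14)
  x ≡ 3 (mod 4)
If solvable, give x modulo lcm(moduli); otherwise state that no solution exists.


Moduli 10, 14, 4 are not pairwise coprime, so CRT works modulo lcm(m_i) when all pairwise compatibility conditions hold.
Pairwise compatibility: gcd(m_i, m_j) must divide a_i - a_j for every pair.
Merge one congruence at a time:
  Start: x ≡ 3 (mod 10).
  Combine with x ≡ 10 (mod 14): gcd(10, 14) = 2, and 10 - 3 = 7 is NOT divisible by 2.
    ⇒ system is inconsistent (no integer solution).

No solution (the system is inconsistent).


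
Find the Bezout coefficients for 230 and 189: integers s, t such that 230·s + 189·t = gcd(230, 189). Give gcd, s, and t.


Euclidean algorithm on (230, 189) — divide until remainder is 0:
  230 = 1 · 189 + 41
  189 = 4 · 41 + 25
  41 = 1 · 25 + 16
  25 = 1 · 16 + 9
  16 = 1 · 9 + 7
  9 = 1 · 7 + 2
  7 = 3 · 2 + 1
  2 = 2 · 1 + 0
gcd(230, 189) = 1.
Track Bezout coefficients alongside the remainders: start with r₀ = 230 = a·1 + b·0 (s = 1, t = 0) and r₁ = 189 = a·0 + b·1 (s = 0, t = 1); each new remainder r_{k+1} = r_{k-1} − q_k·r_k inherits s_{k+1} = s_{k-1} − q_k·s_k, t_{k+1} = t_{k-1} − q_k·t_k, so r_k = a·s_k + b·t_k at every step:
  q = 1: r = 41, s = 1 − 1·0 = 1, t = 0 − 1·1 = -1  (check: 230·1 + 189·(-1) = 41)
  q = 4: r = 25, s = 0 − 4·1 = -4, t = 1 − 4·(-1) = 5  (check: 230·(-4) + 189·5 = 25)
  q = 1: r = 16, s = 1 − 1·(-4) = 5, t = -1 − 1·5 = -6  (check: 230·5 + 189·(-6) = 16)
  q = 1: r = 9, s = -4 − 1·5 = -9, t = 5 − 1·(-6) = 11  (check: 230·(-9) + 189·11 = 9)
  q = 1: r = 7, s = 5 − 1·(-9) = 14, t = -6 − 1·11 = -17  (check: 230·14 + 189·(-17) = 7)
  q = 1: r = 2, s = -9 − 1·14 = -23, t = 11 − 1·(-17) = 28  (check: 230·(-23) + 189·28 = 2)
  q = 3: r = 1, s = 14 − 3·(-23) = 83, t = -17 − 3·28 = -101  (check: 230·83 + 189·(-101) = 1)
The row with r = 1 (the gcd) gives the Bezout coefficients s = 83, t = -101.
Result: 230 · (83) + 189 · (-101) = 1.

gcd(230, 189) = 1; s = 83, t = -101 (check: 230·83 + 189·(-101) = 1).


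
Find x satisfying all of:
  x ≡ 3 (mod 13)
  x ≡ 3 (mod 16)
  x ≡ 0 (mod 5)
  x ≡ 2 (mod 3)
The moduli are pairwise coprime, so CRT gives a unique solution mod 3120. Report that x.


Product of moduli M = 13 · 16 · 5 · 3 = 3120.
Merge one congruence at a time:
  Start: x ≡ 3 (mod 13).
  Combine with x ≡ 3 (mod 16); new modulus lcm = 208.
    Write x = 3 + 13·t and substitute into x ≡ 3 (mod 16): 13·t ≡ 3 − 3 = 0 (mod 16).
    The inverse of 13 mod 16 is 5 (since 13·5 = 65 = 4·16 + 1), so t ≡ 5·0 = 0 ≡ 0 (mod 16).
    Then x = 3 + 13·0 = 3, valid modulo lcm(13, 16) = 208: x ≡ 3 (mod 208).
  Combine with x ≡ 0 (mod 5); new modulus lcm = 1040.
    Write x = 3 + 208·t and substitute into x ≡ 0 (mod 5): 208·t ≡ 0 − 3 = -3 (mod 5).
    Reduce coefficients mod 5: 3·t ≡ 2 (mod 5).
    The inverse of 3 mod 5 is 2 (since 3·2 = 6 = 1·5 + 1), so t ≡ 2·2 = 4 ≡ 4 (mod 5).
    Then x = 3 + 208·4 = 835, valid modulo lcm(208, 5) = 1040: x ≡ 835 (mod 1040).
  Combine with x ≡ 2 (mod 3); new modulus lcm = 3120.
    Write x = 835 + 1040·t and substitute into x ≡ 2 (mod 3): 1040·t ≡ 2 − 835 = -833 (mod 3).
    Reduce coefficients mod 3: 2·t ≡ 1 (mod 3).
    The inverse of 2 mod 3 is 2 (since 2·2 = 4 = 1·3 + 1), so t ≡ 2·1 = 2 ≡ 2 (mod 3).
    Then x = 835 + 1040·2 = 2915, valid modulo lcm(1040, 3) = 3120: x ≡ 2915 (mod 3120).
Verify against each original: 2915 mod 13 = 3, 2915 mod 16 = 3, 2915 mod 5 = 0, 2915 mod 3 = 2.

x ≡ 2915 (mod 3120).


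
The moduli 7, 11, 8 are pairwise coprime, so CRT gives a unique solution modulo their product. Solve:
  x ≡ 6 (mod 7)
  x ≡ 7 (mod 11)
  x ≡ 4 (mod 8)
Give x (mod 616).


Moduli 7, 11, 8 are pairwise coprime; by CRT there is a unique solution modulo M = 7 · 11 · 8 = 616.
Solve pairwise, accumulating the modulus:
  Start with x ≡ 6 (mod 7).
  Combine with x ≡ 7 (mod 11): since gcd(7, 11) = 1, we get a unique residue mod 77.
    Write x = 6 + 7·t and substitute into x ≡ 7 (mod 11): 7·t ≡ 7 − 6 = 1 (mod 11).
    The inverse of 7 mod 11 is 8 (since 7·8 = 56 = 5·11 + 1), so t ≡ 8·1 = 8 ≡ 8 (mod 11).
    Then x = 6 + 7·8 = 62, valid modulo lcm(7, 11) = 77: x ≡ 62 (mod 77).
  Combine with x ≡ 4 (mod 8): since gcd(77, 8) = 1, we get a unique residue mod 616.
    Write x = 62 + 77·t and substitute into x ≡ 4 (mod 8): 77·t ≡ 4 − 62 = -58 (mod 8).
    Reduce coefficients mod 8: 5·t ≡ 6 (mod 8).
    The inverse of 5 mod 8 is 5 (since 5·5 = 25 = 3·8 + 1), so t ≡ 5·6 = 30 ≡ 6 (mod 8).
    Then x = 62 + 77·6 = 524, valid modulo lcm(77, 8) = 616: x ≡ 524 (mod 616).
Verify: 524 mod 7 = 6 ✓, 524 mod 11 = 7 ✓, 524 mod 8 = 4 ✓.

x ≡ 524 (mod 616).


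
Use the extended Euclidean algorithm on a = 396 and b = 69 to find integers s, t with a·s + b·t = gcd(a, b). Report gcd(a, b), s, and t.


Euclidean algorithm on (396, 69) — divide until remainder is 0:
  396 = 5 · 69 + 51
  69 = 1 · 51 + 18
  51 = 2 · 18 + 15
  18 = 1 · 15 + 3
  15 = 5 · 3 + 0
gcd(396, 69) = 3.
Track Bezout coefficients alongside the remainders: start with r₀ = 396 = a·1 + b·0 (s = 1, t = 0) and r₁ = 69 = a·0 + b·1 (s = 0, t = 1); each new remainder r_{k+1} = r_{k-1} − q_k·r_k inherits s_{k+1} = s_{k-1} − q_k·s_k, t_{k+1} = t_{k-1} − q_k·t_k, so r_k = a·s_k + b·t_k at every step:
  q = 5: r = 51, s = 1 − 5·0 = 1, t = 0 − 5·1 = -5  (check: 396·1 + 69·(-5) = 51)
  q = 1: r = 18, s = 0 − 1·1 = -1, t = 1 − 1·(-5) = 6  (check: 396·(-1) + 69·6 = 18)
  q = 2: r = 15, s = 1 − 2·(-1) = 3, t = -5 − 2·6 = -17  (check: 396·3 + 69·(-17) = 15)
  q = 1: r = 3, s = -1 − 1·3 = -4, t = 6 − 1·(-17) = 23  (check: 396·(-4) + 69·23 = 3)
The row with r = 3 (the gcd) gives the Bezout coefficients s = -4, t = 23.
Result: 396 · (-4) + 69 · (23) = 3.

gcd(396, 69) = 3; s = -4, t = 23 (check: 396·(-4) + 69·23 = 3).


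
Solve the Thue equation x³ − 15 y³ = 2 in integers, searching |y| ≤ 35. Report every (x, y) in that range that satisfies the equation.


The equation is x³ - 15y³ = 2. For fixed y, x³ = 15·y³ + 2, so a solution requires the RHS to be a perfect cube.
Strategy: iterate y from -35 to 35, compute RHS = 15·y³ + 2, and check whether it is a (positive or negative) perfect cube.
Check small values of y:
  y = 0: RHS = 2 is not a perfect cube.
  y = 1: RHS = 17 is not a perfect cube.
  y = -1: RHS = -13 is not a perfect cube.
  y = 2: RHS = 122 is not a perfect cube.
  y = -2: RHS = -118 is not a perfect cube.
  y = 3: RHS = 407 is not a perfect cube.
  y = -3: RHS = -403 is not a perfect cube.
Continuing the search up to |y| = 35 finds no solutions either.
No (x, y) in the scanned range satisfies the equation.

No integer solutions with |y| ≤ 35.


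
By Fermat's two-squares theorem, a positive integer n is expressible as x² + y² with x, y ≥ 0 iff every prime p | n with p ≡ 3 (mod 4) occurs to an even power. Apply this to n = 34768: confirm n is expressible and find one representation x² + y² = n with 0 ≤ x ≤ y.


Step 1: Factor n = 34768 = 2^4 · 41 · 53.
Step 2: Check the mod-4 condition on each prime factor: 2 = 2 (special); 41 ≡ 1 (mod 4), exponent 1; 53 ≡ 1 (mod 4), exponent 1.
All primes ≡ 3 (mod 4) appear to even exponent (or don't appear), so by the two-squares theorem n IS expressible as a sum of two squares.
Step 3: Build a representation. Group n = k² · m with k = 4 and m = 41 · 53 = 2173 (a product of primes ≡ 1 (mod 4)); a representation of m scales to one of n via (k·x)² + (k·y)² = k²(x² + y²). Each prime p ≡ 1 (mod 4) is itself a sum of two squares; find a² by testing p − a² for a perfect square:
  41: 41 − 1² = 40, 41 − 2² = 37, 41 − 3² = 32, 41 − 4² = 25 = 5² ⇒ 41 = 4² + 5².
  53: 53 − 1² = 52, 53 − 2² = 49 = 7² ⇒ 53 = 2² + 7².
  Combine using the Brahmagupta–Fibonacci identity (a² + b²)(c² + d²) = (ac − bd)² + (ad + bc)² = (ac + bd)² + (ad − bc)²:
  41 · 53 = 2173: from (4² + 5²)(2² + 7²), take (4·2 − 5·7, 4·7 + 5·2) = (8 − 35, 28 + 10) = (-27, 38); dropping signs (only squares matter) gives (27, 38); check 27² + 38² = 729 + 1444 = 2173 ✓.
  Scale by k = 4: (4·27, 4·38) = (108, 152).
Step 4: Order so x ≤ y and verify: 108² + 152² = 11664 + 23104 = 34768 = n. ✓

n = 34768 = 108² + 152² (one valid representation with x ≤ y).


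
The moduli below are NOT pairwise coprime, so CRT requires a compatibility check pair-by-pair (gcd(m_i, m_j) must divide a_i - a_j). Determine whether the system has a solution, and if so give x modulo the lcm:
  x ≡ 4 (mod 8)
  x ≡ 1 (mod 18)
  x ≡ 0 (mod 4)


Moduli 8, 18, 4 are not pairwise coprime, so CRT works modulo lcm(m_i) when all pairwise compatibility conditions hold.
Pairwise compatibility: gcd(m_i, m_j) must divide a_i - a_j for every pair.
Merge one congruence at a time:
  Start: x ≡ 4 (mod 8).
  Combine with x ≡ 1 (mod 18): gcd(8, 18) = 2, and 1 - 4 = -3 is NOT divisible by 2.
    ⇒ system is inconsistent (no integer solution).

No solution (the system is inconsistent).


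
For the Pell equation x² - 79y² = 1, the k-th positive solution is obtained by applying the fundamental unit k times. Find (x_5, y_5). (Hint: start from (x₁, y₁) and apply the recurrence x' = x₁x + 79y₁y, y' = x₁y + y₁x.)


Step 1: Find the fundamental solution (x₁, y₁) of x² - 79y² = 1.
  Expand √79 as a continued fraction. a₀ = ⌊√79⌋ = 8; iterate m_{k+1} = d_k·a_k − m_k, d_{k+1} = (79 − m_{k+1}²)/d_k, a_{k+1} = ⌊(a₀ + m_{k+1})/d_{k+1}⌋ (starting m₀ = 0, d₀ = 1), with convergents p_k = a_k·p_{k-1} + p_{k-2}, q_k = a_k·q_{k-1} + q_{k-2} (p₋₁ = 1, q₋₁ = 0):
  k = 0: a₀ = 8; p₀/q₀ = 8/1; p₀² − 79·q₀² = 64 − 79 = -15.
  k = 1: m = 8, d = 15, a = ⌊(8 + 8)/15⌋ = 1; p/q = (1·8 + 1)/(1·1 + 0) = 9/1; p² − 79·q² = 81 − 79 = 2.
  k = 2: m = 7, d = 2, a = ⌊(8 + 7)/2⌋ = 7; p/q = (7·9 + 8)/(7·1 + 1) = 71/8; p² − 79·q² = 5041 − 5056 = -15.
  k = 3: m = 7, d = 15, a = ⌊(8 + 7)/15⌋ = 1; p/q = (1·71 + 9)/(1·8 + 1) = 80/9; p² − 79·q² = 6400 − 6399 = 1.
  The first convergent with p² − 79·q² = 1 gives the fundamental solution (x₁, y₁) = (80, 9).
Step 2: Apply the recurrence (x_{n+1}, y_{n+1}) = (x₁x_n + 79y₁y_n, x₁y_n + y₁x_n) repeatedly.
  From (x_1, y_1) = (80, 9): x_2 = 80·80 + 79·9·9 = 12799; y_2 = 80·9 + 9·80 = 1440.
  From (x_2, y_2) = (12799, 1440): x_3 = 80·12799 + 79·9·1440 = 2047760; y_3 = 80·1440 + 9·12799 = 230391.
  From (x_3, y_3) = (2047760, 230391): x_4 = 80·2047760 + 79·9·230391 = 327628801; y_4 = 80·230391 + 9·2047760 = 36861120.
  From (x_4, y_4) = (327628801, 36861120): x_5 = 80·327628801 + 79·9·36861120 = 52418560400; y_5 = 80·36861120 + 9·327628801 = 5897548809.
Step 3: Verify x_5² - 79·y_5² = 2747705474408448160000 - 2747705474408448159999 = 1 (should be 1). ✓

(x_1, y_1) = (80, 9); (x_5, y_5) = (52418560400, 5897548809).


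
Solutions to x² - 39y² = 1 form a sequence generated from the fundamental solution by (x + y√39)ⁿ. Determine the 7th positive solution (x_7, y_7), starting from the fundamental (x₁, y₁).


Step 1: Find the fundamental solution (x₁, y₁) of x² - 39y² = 1.
  Expand √39 as a continued fraction. a₀ = ⌊√39⌋ = 6; iterate m_{k+1} = d_k·a_k − m_k, d_{k+1} = (39 − m_{k+1}²)/d_k, a_{k+1} = ⌊(a₀ + m_{k+1})/d_{k+1}⌋ (starting m₀ = 0, d₀ = 1), with convergents p_k = a_k·p_{k-1} + p_{k-2}, q_k = a_k·q_{k-1} + q_{k-2} (p₋₁ = 1, q₋₁ = 0):
  k = 0: a₀ = 6; p₀/q₀ = 6/1; p₀² − 39·q₀² = 36 − 39 = -3.
  k = 1: m = 6, d = 3, a = ⌊(6 + 6)/3⌋ = 4; p/q = (4·6 + 1)/(4·1 + 0) = 25/4; p² − 39·q² = 625 − 624 = 1.
  The first convergent with p² − 39·q² = 1 gives the fundamental solution (x₁, y₁) = (25, 4).
Step 2: Apply the recurrence (x_{n+1}, y_{n+1}) = (x₁x_n + 39y₁y_n, x₁y_n + y₁x_n) repeatedly.
  From (x_1, y_1) = (25, 4): x_2 = 25·25 + 39·4·4 = 1249; y_2 = 25·4 + 4·25 = 200.
  From (x_2, y_2) = (1249, 200): x_3 = 25·1249 + 39·4·200 = 62425; y_3 = 25·200 + 4·1249 = 9996.
  From (x_3, y_3) = (62425, 9996): x_4 = 25·62425 + 39·4·9996 = 3120001; y_4 = 25·9996 + 4·62425 = 499600.
  From (x_4, y_4) = (3120001, 499600): x_5 = 25·3120001 + 39·4·499600 = 155937625; y_5 = 25·499600 + 4·3120001 = 24970004.
  From (x_5, y_5) = (155937625, 24970004): x_6 = 25·155937625 + 39·4·24970004 = 7793761249; y_6 = 25·24970004 + 4·155937625 = 1248000600.
  From (x_6, y_6) = (7793761249, 1248000600): x_7 = 25·7793761249 + 39·4·1248000600 = 389532124825; y_7 = 25·1248000600 + 4·7793761249 = 62375059996.
Step 3: Verify x_7² - 39·y_7² = 151735276270679381280625 - 151735276270679381280624 = 1 (should be 1). ✓

(x_1, y_1) = (25, 4); (x_7, y_7) = (389532124825, 62375059996).


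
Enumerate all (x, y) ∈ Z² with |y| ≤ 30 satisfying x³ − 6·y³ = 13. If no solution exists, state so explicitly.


The equation is x³ - 6y³ = 13. For fixed y, x³ = 6·y³ + 13, so a solution requires the RHS to be a perfect cube.
Strategy: iterate y from -30 to 30, compute RHS = 6·y³ + 13, and check whether it is a (positive or negative) perfect cube.
Check small values of y:
  y = 0: RHS = 13 is not a perfect cube.
  y = 1: RHS = 19 is not a perfect cube.
  y = -1: RHS = 7 is not a perfect cube.
  y = 2: RHS = 61 is not a perfect cube.
  y = -2: RHS = -35 is not a perfect cube.
  y = 3: RHS = 175 is not a perfect cube.
  y = -3: RHS = -149 is not a perfect cube.
Continuing the search up to |y| = 30 finds no solutions either.
No (x, y) in the scanned range satisfies the equation.

No integer solutions with |y| ≤ 30.


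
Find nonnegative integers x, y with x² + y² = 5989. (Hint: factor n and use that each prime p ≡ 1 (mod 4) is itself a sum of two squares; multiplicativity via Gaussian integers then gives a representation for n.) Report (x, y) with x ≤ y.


Step 1: Factor n = 5989 = 53 · 113.
Step 2: Check the mod-4 condition on each prime factor: 53 ≡ 1 (mod 4), exponent 1; 113 ≡ 1 (mod 4), exponent 1.
All primes ≡ 3 (mod 4) appear to even exponent (or don't appear), so by the two-squares theorem n IS expressible as a sum of two squares.
Step 3: Build a representation. Here n = 53 · 113 is a product of primes ≡ 1 (mod 4). Each prime p ≡ 1 (mod 4) is itself a sum of two squares; find a² by testing p − a² for a perfect square:
  53: 53 − 1² = 52, 53 − 2² = 49 = 7² ⇒ 53 = 2² + 7².
  113: 113 − 1² = 112, 113 − 2² = 109, 113 − 3² = 104, 113 − 4² = 97, 113 − 5² = 88, 113 − 6² = 77, 113 − 7² = 64 = 8² ⇒ 113 = 7² + 8².
  Combine using the Brahmagupta–Fibonacci identity (a² + b²)(c² + d²) = (ac − bd)² + (ad + bc)² = (ac + bd)² + (ad − bc)²:
  53 · 113 = 5989: from (2² + 7²)(7² + 8²), take (2·7 − 7·8, 2·8 + 7·7) = (14 − 56, 16 + 49) = (-42, 65); dropping signs (only squares matter) gives (42, 65); check 42² + 65² = 1764 + 4225 = 5989 ✓.
Step 4: Order so x ≤ y and verify: 42² + 65² = 1764 + 4225 = 5989 = n. ✓

n = 5989 = 42² + 65² (one valid representation with x ≤ y).


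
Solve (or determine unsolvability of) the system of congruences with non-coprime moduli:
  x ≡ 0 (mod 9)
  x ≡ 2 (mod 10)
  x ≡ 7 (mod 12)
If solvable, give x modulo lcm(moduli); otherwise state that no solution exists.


Moduli 9, 10, 12 are not pairwise coprime, so CRT works modulo lcm(m_i) when all pairwise compatibility conditions hold.
Pairwise compatibility: gcd(m_i, m_j) must divide a_i - a_j for every pair.
Merge one congruence at a time:
  Start: x ≡ 0 (mod 9).
  Combine with x ≡ 2 (mod 10): gcd(9, 10) = 1; 2 - 0 = 2, which IS divisible by 1, so compatible.
    Write x = 0 + 9·t and substitute into x ≡ 2 (mod 10): 9·t ≡ 2 − 0 = 2 (mod 10).
    The inverse of 9 mod 10 is 9 (since 9·9 = 81 = 8·10 + 1), so t ≡ 9·2 = 18 ≡ 8 (mod 10).
    Then x = 0 + 9·8 = 72, valid modulo lcm(9, 10) = 90: x ≡ 72 (mod 90).
  Combine with x ≡ 7 (mod 12): gcd(90, 12) = 6, and 7 - 72 = -65 is NOT divisible by 6.
    ⇒ system is inconsistent (no integer solution).

No solution (the system is inconsistent).


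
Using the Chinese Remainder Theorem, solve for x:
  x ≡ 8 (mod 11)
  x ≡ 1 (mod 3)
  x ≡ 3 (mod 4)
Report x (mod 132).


Moduli 11, 3, 4 are pairwise coprime; by CRT there is a unique solution modulo M = 11 · 3 · 4 = 132.
Solve pairwise, accumulating the modulus:
  Start with x ≡ 8 (mod 11).
  Combine with x ≡ 1 (mod 3): since gcd(11, 3) = 1, we get a unique residue mod 33.
    Write x = 8 + 11·t and substitute into x ≡ 1 (mod 3): 11·t ≡ 1 − 8 = -7 (mod 3).
    Reduce coefficients mod 3: 2·t ≡ 2 (mod 3).
    The inverse of 2 mod 3 is 2 (since 2·2 = 4 = 1·3 + 1), so t ≡ 2·2 = 4 ≡ 1 (mod 3).
    Then x = 8 + 11·1 = 19, valid modulo lcm(11, 3) = 33: x ≡ 19 (mod 33).
  Combine with x ≡ 3 (mod 4): since gcd(33, 4) = 1, we get a unique residue mod 132.
    Write x = 19 + 33·t and substitute into x ≡ 3 (mod 4): 33·t ≡ 3 − 19 = -16 (mod 4).
    Reduce coefficients mod 4: 1·t ≡ 0 (mod 4).
    So t ≡ 0 (mod 4).
    Then x = 19 + 33·0 = 19, valid modulo lcm(33, 4) = 132: x ≡ 19 (mod 132).
Verify: 19 mod 11 = 8 ✓, 19 mod 3 = 1 ✓, 19 mod 4 = 3 ✓.

x ≡ 19 (mod 132).


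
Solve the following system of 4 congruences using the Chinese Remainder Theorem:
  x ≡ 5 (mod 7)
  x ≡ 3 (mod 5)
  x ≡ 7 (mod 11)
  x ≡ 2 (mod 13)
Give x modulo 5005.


Product of moduli M = 7 · 5 · 11 · 13 = 5005.
Merge one congruence at a time:
  Start: x ≡ 5 (mod 7).
  Combine with x ≡ 3 (mod 5); new modulus lcm = 35.
    Write x = 5 + 7·t and substitute into x ≡ 3 (mod 5): 7·t ≡ 3 − 5 = -2 (mod 5).
    Reduce coefficients mod 5: 2·t ≡ 3 (mod 5).
    The inverse of 2 mod 5 is 3 (since 2·3 = 6 = 1·5 + 1), so t ≡ 3·3 = 9 ≡ 4 (mod 5).
    Then x = 5 + 7·4 = 33, valid modulo lcm(7, 5) = 35: x ≡ 33 (mod 35).
  Combine with x ≡ 7 (mod 11); new modulus lcm = 385.
    Write x = 33 + 35·t and substitute into x ≡ 7 (mod 11): 35·t ≡ 7 − 33 = -26 (mod 11).
    Reduce coefficients mod 11: 2·t ≡ 7 (mod 11).
    The inverse of 2 mod 11 is 6 (since 2·6 = 12 = 1·11 + 1), so t ≡ 6·7 = 42 ≡ 9 (mod 11).
    Then x = 33 + 35·9 = 348, valid modulo lcm(35, 11) = 385: x ≡ 348 (mod 385).
  Combine with x ≡ 2 (mod 13); new modulus lcm = 5005.
    Write x = 348 + 385·t and substitute into x ≡ 2 (mod 13): 385·t ≡ 2 − 348 = -346 (mod 13).
    Reduce coefficients mod 13: 8·t ≡ 5 (mod 13).
    The inverse of 8 mod 13 is 5 (since 8·5 = 40 = 3·13 + 1), so t ≡ 5·5 = 25 ≡ 12 (mod 13).
    Then x = 348 + 385·12 = 4968, valid modulo lcm(385, 13) = 5005: x ≡ 4968 (mod 5005).
Verify against each original: 4968 mod 7 = 5, 4968 mod 5 = 3, 4968 mod 11 = 7, 4968 mod 13 = 2.

x ≡ 4968 (mod 5005).


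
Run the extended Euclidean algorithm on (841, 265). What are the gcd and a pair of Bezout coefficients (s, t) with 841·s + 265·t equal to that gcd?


Euclidean algorithm on (841, 265) — divide until remainder is 0:
  841 = 3 · 265 + 46
  265 = 5 · 46 + 35
  46 = 1 · 35 + 11
  35 = 3 · 11 + 2
  11 = 5 · 2 + 1
  2 = 2 · 1 + 0
gcd(841, 265) = 1.
Track Bezout coefficients alongside the remainders: start with r₀ = 841 = a·1 + b·0 (s = 1, t = 0) and r₁ = 265 = a·0 + b·1 (s = 0, t = 1); each new remainder r_{k+1} = r_{k-1} − q_k·r_k inherits s_{k+1} = s_{k-1} − q_k·s_k, t_{k+1} = t_{k-1} − q_k·t_k, so r_k = a·s_k + b·t_k at every step:
  q = 3: r = 46, s = 1 − 3·0 = 1, t = 0 − 3·1 = -3  (check: 841·1 + 265·(-3) = 46)
  q = 5: r = 35, s = 0 − 5·1 = -5, t = 1 − 5·(-3) = 16  (check: 841·(-5) + 265·16 = 35)
  q = 1: r = 11, s = 1 − 1·(-5) = 6, t = -3 − 1·16 = -19  (check: 841·6 + 265·(-19) = 11)
  q = 3: r = 2, s = -5 − 3·6 = -23, t = 16 − 3·(-19) = 73  (check: 841·(-23) + 265·73 = 2)
  q = 5: r = 1, s = 6 − 5·(-23) = 121, t = -19 − 5·73 = -384  (check: 841·121 + 265·(-384) = 1)
The row with r = 1 (the gcd) gives the Bezout coefficients s = 121, t = -384.
Result: 841 · (121) + 265 · (-384) = 1.

gcd(841, 265) = 1; s = 121, t = -384 (check: 841·121 + 265·(-384) = 1).


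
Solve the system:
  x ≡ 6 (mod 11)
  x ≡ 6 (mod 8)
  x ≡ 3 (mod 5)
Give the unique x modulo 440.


Moduli 11, 8, 5 are pairwise coprime; by CRT there is a unique solution modulo M = 11 · 8 · 5 = 440.
Solve pairwise, accumulating the modulus:
  Start with x ≡ 6 (mod 11).
  Combine with x ≡ 6 (mod 8): since gcd(11, 8) = 1, we get a unique residue mod 88.
    Write x = 6 + 11·t and substitute into x ≡ 6 (mod 8): 11·t ≡ 6 − 6 = 0 (mod 8).
    Reduce coefficients mod 8: 3·t ≡ 0 (mod 8).
    The inverse of 3 mod 8 is 3 (since 3·3 = 9 = 1·8 + 1), so t ≡ 3·0 = 0 ≡ 0 (mod 8).
    Then x = 6 + 11·0 = 6, valid modulo lcm(11, 8) = 88: x ≡ 6 (mod 88).
  Combine with x ≡ 3 (mod 5): since gcd(88, 5) = 1, we get a unique residue mod 440.
    Write x = 6 + 88·t and substitute into x ≡ 3 (mod 5): 88·t ≡ 3 − 6 = -3 (mod 5).
    Reduce coefficients mod 5: 3·t ≡ 2 (mod 5).
    The inverse of 3 mod 5 is 2 (since 3·2 = 6 = 1·5 + 1), so t ≡ 2·2 = 4 ≡ 4 (mod 5).
    Then x = 6 + 88·4 = 358, valid modulo lcm(88, 5) = 440: x ≡ 358 (mod 440).
Verify: 358 mod 11 = 6 ✓, 358 mod 8 = 6 ✓, 358 mod 5 = 3 ✓.

x ≡ 358 (mod 440).


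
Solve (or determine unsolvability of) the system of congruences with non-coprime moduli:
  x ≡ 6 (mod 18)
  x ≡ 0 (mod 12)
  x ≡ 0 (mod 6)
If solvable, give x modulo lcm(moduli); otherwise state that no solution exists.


Moduli 18, 12, 6 are not pairwise coprime, so CRT works modulo lcm(m_i) when all pairwise compatibility conditions hold.
Pairwise compatibility: gcd(m_i, m_j) must divide a_i - a_j for every pair.
Merge one congruence at a time:
  Start: x ≡ 6 (mod 18).
  Combine with x ≡ 0 (mod 12): gcd(18, 12) = 6; 0 - 6 = -6, which IS divisible by 6, so compatible.
    Write x = 6 + 18·t and substitute into x ≡ 0 (mod 12): 18·t ≡ 0 − 6 = -6 (mod 12).
    Divide the congruence (and modulus) by g = 6: 3·t ≡ -1 (mod 2).
    Reduce coefficients mod 2: 1·t ≡ 1 (mod 2).
    So t ≡ 1 (mod 2).
    Then x = 6 + 18·1 = 24, valid modulo lcm(18, 12) = 36: x ≡ 24 (mod 36).
  Combine with x ≡ 0 (mod 6): gcd(36, 6) = 6; 0 - 24 = -24, which IS divisible by 6, so compatible.
    Write x = 24 + 36·t and substitute into x ≡ 0 (mod 6): 36·t ≡ 0 − 24 = -24 (mod 6).
    Divide the congruence (and modulus) by g = 6: 6·t ≡ -4 (mod 1).
    Modulo 1 every t works; take t = 0.
    Then x = 24 + 36·0 = 24, valid modulo lcm(36, 6) = 36: x ≡ 24 (mod 36).
Verify: 24 mod 18 = 6, 24 mod 12 = 0, 24 mod 6 = 0.

x ≡ 24 (mod 36).
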